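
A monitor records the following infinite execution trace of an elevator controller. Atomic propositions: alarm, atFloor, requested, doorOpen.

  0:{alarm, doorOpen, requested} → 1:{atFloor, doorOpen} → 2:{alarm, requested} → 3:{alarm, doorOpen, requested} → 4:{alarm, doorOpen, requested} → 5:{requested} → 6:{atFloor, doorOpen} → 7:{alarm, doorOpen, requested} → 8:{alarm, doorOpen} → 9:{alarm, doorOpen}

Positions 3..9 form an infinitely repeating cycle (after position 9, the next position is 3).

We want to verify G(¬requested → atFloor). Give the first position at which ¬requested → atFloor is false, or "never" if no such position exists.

8

Check ¬requested → atFloor at each position in order: 0 ✓, 1 ✓, 2 ✓, 3 ✓, 4 ✓, 5 ✓, 6 ✓, 7 ✓.
At position 8 the labels are {alarm, doorOpen}, so ¬requested → atFloor is false there. This is the first violation.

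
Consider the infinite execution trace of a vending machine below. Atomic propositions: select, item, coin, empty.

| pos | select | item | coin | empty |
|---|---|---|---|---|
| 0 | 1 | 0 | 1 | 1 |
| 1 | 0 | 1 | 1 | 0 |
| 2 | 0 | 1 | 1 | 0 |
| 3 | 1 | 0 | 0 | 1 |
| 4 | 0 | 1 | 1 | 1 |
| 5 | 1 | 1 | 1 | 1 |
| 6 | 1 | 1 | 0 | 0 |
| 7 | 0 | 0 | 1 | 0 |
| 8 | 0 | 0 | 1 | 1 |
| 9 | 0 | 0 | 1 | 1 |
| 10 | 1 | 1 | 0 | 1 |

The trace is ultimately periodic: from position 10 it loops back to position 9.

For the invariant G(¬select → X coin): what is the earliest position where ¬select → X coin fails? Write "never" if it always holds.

2

Check ¬select → X coin at each position in order: 0 ✓, 1 ✓.
At position 2 the labels are {coin, item} and the next position 3 has {empty, select}, so ¬select → X coin is false there. This is the first violation.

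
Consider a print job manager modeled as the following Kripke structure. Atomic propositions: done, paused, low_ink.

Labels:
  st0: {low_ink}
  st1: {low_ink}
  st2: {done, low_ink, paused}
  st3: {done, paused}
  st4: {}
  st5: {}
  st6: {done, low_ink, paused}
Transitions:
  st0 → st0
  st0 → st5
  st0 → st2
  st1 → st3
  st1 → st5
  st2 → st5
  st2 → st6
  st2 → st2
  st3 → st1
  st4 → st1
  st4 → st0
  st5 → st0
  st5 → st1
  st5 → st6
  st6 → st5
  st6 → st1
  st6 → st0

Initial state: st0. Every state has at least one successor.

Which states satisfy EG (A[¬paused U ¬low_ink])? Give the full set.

{st1, st3, st4, st5}

States satisfying A[¬paused U ¬low_ink]: {st1, st3, st4, st5}.
States satisfying EG (A[¬paused U ¬low_ink]): {st1, st3, st4, st5}.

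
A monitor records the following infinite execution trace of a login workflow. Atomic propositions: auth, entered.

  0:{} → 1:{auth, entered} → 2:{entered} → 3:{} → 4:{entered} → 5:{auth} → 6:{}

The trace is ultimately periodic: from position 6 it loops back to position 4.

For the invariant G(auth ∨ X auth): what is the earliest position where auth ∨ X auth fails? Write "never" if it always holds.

2

Check auth ∨ X auth at each position in order: 0 ✓, 1 ✓.
At position 2 the labels are {entered} and the next position 3 has {}, so auth ∨ X auth is false there. This is the first violation.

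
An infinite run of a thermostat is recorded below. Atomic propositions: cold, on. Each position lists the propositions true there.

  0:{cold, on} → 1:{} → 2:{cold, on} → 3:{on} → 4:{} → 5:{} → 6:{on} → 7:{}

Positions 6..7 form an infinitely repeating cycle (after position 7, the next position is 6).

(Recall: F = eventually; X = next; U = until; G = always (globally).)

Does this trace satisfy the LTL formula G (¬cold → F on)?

¬cold → F on holds at every position 0..7, and those are all positions ever visited, so G (¬cold → F on) holds.
Positions where ¬cold holds: 1, 3, 4, 5, 6, 7.
Check F on at each: 1→ok, 3→ok, 4→ok, 5→ok, 6→ok, 7→ok.

Satisfied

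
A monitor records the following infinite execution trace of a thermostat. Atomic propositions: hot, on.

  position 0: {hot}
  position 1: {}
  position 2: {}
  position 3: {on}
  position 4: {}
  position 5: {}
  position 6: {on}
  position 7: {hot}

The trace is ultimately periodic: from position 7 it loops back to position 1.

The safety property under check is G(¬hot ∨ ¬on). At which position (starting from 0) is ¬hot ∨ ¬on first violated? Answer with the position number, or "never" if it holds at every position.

¬hot ∨ ¬on holds at every position 0..7, and those are all the positions the trace ever visits, so the invariant G(¬hot ∨ ¬on) is never violated.

never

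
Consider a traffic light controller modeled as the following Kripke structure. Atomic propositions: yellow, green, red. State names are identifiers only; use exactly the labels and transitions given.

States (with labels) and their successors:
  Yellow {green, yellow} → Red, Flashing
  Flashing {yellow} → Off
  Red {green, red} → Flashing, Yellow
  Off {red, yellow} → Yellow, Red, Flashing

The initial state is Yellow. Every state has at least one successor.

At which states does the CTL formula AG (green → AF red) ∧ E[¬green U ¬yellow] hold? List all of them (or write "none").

States satisfying green → AF red: {Yellow, Flashing, Red, Off}.
States satisfying AG (green → AF red): {Yellow, Flashing, Red, Off}.
States satisfying ¬green: {Flashing, Off}.
States satisfying ¬yellow: {Red}.
States satisfying E[¬green U ¬yellow]: {Flashing, Red, Off}.
States satisfying AG (green → AF red) ∧ E[¬green U ¬yellow]: {Flashing, Red, Off}.

{Flashing, Red, Off}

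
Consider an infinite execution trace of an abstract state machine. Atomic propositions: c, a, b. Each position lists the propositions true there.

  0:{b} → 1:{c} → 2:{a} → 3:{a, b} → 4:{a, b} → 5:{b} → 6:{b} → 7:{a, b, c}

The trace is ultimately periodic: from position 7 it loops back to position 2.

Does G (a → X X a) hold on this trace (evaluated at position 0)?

a → X X a must hold at every position from 0 onward. It fails at position 3, so G (a → X X a) is false.
Positions where a holds: 2, 3, 4, 7.
Check X X a at each: 2→ok, 3→fails, 4→fails, 7→ok.

Does not hold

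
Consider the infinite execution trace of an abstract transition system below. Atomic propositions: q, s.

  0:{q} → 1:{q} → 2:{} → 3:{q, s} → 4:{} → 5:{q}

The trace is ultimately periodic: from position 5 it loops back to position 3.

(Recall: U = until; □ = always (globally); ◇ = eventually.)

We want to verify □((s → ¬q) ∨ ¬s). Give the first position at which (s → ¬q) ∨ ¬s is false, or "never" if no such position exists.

Check (s → ¬q) ∨ ¬s at each position in order: 0 ✓, 1 ✓, 2 ✓.
At position 3 the labels are {q, s}, so (s → ¬q) ∨ ¬s is false there. This is the first violation.

3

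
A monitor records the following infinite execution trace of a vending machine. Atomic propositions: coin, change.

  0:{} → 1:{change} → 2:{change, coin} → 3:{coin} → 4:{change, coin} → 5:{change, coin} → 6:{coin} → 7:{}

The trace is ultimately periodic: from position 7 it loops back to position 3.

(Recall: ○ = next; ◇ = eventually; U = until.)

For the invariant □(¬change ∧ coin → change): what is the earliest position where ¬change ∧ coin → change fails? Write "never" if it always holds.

Check ¬change ∧ coin → change at each position in order: 0 ✓, 1 ✓, 2 ✓.
At position 3 the labels are {coin}, so ¬change ∧ coin → change is false there. This is the first violation.

3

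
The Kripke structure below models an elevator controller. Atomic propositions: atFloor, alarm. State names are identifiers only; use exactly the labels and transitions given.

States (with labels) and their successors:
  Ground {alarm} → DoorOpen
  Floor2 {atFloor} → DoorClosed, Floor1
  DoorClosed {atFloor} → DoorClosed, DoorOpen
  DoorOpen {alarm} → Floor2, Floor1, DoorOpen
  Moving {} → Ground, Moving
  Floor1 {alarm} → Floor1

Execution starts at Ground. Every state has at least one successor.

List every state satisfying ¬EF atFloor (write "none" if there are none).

States satisfying atFloor: {Floor2, DoorClosed}.
States satisfying EF atFloor: {Ground, Floor2, DoorClosed, DoorOpen, Moving}.
States satisfying ¬EF atFloor: {Floor1}.

{Floor1}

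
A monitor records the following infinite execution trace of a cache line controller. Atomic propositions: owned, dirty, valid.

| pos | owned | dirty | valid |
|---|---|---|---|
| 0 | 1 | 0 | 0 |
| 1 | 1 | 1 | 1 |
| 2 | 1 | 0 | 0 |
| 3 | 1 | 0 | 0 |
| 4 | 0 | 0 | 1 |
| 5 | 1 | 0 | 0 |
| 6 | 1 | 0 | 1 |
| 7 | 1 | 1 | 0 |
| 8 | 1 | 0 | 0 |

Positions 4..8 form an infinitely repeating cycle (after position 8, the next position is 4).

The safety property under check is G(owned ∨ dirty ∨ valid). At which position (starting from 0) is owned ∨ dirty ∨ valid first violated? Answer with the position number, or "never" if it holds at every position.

owned ∨ dirty ∨ valid holds at every position 0..8, and those are all the positions the trace ever visits, so the invariant G(owned ∨ dirty ∨ valid) is never violated.

never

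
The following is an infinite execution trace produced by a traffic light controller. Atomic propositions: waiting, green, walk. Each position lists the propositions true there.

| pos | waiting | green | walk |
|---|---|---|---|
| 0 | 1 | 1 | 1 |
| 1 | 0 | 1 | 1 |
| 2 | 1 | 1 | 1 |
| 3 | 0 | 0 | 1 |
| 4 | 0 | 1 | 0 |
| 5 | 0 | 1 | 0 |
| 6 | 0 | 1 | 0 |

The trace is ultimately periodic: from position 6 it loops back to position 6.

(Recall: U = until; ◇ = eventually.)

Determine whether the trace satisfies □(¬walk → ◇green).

Satisfied

¬walk → ◇green holds at every position 0..6, and those are all positions ever visited, so □(¬walk → ◇green) holds.
Positions where ¬walk holds: 4, 5, 6.
Check ◇green at each: 4→ok, 5→ok, 6→ok.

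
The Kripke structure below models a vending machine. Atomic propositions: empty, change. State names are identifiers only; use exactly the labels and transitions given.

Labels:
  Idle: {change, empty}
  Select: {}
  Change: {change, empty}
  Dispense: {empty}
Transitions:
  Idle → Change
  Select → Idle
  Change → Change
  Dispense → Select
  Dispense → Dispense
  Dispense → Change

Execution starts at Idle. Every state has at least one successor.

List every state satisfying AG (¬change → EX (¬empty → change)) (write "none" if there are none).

States satisfying ¬change → EX (¬empty → change): {Idle, Select, Change, Dispense}.
States satisfying AG (¬change → EX (¬empty → change)): {Idle, Select, Change, Dispense}.

{Idle, Select, Change, Dispense}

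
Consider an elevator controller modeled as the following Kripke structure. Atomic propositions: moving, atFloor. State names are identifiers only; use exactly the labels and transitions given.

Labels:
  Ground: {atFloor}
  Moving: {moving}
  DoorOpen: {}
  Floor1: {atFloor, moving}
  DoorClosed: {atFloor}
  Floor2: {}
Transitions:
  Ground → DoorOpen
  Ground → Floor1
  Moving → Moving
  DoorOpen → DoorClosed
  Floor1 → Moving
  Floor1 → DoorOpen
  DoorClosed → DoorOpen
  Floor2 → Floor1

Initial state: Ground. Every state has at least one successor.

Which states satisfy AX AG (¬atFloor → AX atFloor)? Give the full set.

{DoorOpen, DoorClosed}

States satisfying AG (¬atFloor → AX atFloor): {DoorOpen, DoorClosed}.
States satisfying AX AG (¬atFloor → AX atFloor): {DoorOpen, DoorClosed}.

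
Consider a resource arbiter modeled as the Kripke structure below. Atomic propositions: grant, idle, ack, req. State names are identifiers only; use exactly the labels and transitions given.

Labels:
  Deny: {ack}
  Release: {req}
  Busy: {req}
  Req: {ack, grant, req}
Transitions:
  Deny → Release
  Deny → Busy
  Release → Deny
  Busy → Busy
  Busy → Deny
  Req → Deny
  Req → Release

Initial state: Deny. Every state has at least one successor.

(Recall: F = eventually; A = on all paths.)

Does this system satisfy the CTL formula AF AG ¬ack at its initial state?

States satisfying AG ¬ack: ∅.
States satisfying AF AG ¬ack: ∅.
There is a path from Deny along which AG ¬ack never holds.
Deny ∉ Sat(AF AG ¬ack).

Does not hold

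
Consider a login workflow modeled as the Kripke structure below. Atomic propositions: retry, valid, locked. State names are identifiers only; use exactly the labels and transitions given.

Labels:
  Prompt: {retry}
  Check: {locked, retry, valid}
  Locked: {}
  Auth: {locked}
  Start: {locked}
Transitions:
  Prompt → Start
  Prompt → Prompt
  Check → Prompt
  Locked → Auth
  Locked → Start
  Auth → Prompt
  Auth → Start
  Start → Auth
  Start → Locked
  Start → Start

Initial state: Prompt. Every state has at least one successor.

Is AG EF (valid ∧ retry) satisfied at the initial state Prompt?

Violated

States satisfying EF (valid ∧ retry): {Check}.
States satisfying AG EF (valid ∧ retry): ∅.
Auth is reachable from Prompt and violates EF (valid ∧ retry), so AG fails at Prompt.
Prompt ∉ Sat(AG EF (valid ∧ retry)).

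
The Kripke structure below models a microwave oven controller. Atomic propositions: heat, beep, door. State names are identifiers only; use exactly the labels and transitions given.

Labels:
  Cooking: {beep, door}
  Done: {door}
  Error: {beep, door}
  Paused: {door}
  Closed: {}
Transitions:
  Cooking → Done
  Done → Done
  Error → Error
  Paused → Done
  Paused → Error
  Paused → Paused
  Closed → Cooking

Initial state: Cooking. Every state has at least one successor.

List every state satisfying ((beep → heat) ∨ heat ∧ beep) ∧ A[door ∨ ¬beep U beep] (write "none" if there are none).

States satisfying beep → heat: {Done, Paused, Closed}.
States satisfying heat ∧ beep: ∅.
States satisfying (beep → heat) ∨ heat ∧ beep: {Done, Paused, Closed}.
States satisfying door ∨ ¬beep: {Cooking, Done, Error, Paused, Closed}.
States satisfying beep: {Cooking, Error}.
States satisfying A[door ∨ ¬beep U beep]: {Cooking, Error, Closed}.
States satisfying ((beep → heat) ∨ heat ∧ beep) ∧ A[door ∨ ¬beep U beep]: {Closed}.

{Closed}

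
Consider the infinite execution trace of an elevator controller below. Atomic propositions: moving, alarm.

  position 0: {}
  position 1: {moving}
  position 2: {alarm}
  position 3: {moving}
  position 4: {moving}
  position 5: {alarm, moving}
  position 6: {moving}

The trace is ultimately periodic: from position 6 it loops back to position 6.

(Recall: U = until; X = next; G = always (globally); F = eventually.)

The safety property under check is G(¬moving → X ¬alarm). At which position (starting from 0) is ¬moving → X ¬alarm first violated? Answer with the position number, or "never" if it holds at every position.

¬moving → X ¬alarm holds at every position 0..6, and those are all the positions the trace ever visits, so the invariant G(¬moving → X ¬alarm) is never violated.

never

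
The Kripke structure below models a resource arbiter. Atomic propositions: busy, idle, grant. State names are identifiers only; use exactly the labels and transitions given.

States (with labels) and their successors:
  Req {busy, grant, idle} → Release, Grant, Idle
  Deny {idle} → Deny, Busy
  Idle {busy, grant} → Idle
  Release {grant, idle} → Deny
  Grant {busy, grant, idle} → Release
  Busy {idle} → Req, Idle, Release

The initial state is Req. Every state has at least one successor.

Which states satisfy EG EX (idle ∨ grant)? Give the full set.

{Req, Deny, Idle, Release, Grant, Busy}

States satisfying EX (idle ∨ grant): {Req, Deny, Idle, Release, Grant, Busy}.
States satisfying EG EX (idle ∨ grant): {Req, Deny, Idle, Release, Grant, Busy}.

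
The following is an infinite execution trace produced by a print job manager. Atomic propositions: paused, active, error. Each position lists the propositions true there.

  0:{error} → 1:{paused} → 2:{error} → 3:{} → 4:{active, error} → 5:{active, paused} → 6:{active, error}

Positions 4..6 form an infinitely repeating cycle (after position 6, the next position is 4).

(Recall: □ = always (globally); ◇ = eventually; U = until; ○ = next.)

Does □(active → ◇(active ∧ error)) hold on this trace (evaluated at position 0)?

active → ◇(active ∧ error) holds at every position 0..6, and those are all positions ever visited, so □(active → ◇(active ∧ error)) holds.
Positions where active holds: 4, 5, 6.
Check ◇(active ∧ error) at each: 4→ok, 5→ok, 6→ok.

Holds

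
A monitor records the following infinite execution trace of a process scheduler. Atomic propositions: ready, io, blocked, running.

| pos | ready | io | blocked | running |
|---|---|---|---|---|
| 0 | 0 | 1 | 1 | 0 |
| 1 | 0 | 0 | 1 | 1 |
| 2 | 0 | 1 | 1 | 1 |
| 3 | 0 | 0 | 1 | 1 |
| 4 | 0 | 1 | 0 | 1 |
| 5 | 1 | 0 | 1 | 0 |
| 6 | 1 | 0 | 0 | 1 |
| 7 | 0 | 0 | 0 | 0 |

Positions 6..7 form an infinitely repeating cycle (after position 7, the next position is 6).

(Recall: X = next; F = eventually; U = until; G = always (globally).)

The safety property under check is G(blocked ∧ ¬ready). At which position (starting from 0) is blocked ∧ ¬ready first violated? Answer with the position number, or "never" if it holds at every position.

Check blocked ∧ ¬ready at each position in order: 0 ✓, 1 ✓, 2 ✓, 3 ✓.
At position 4 the labels are {io, running}, so blocked ∧ ¬ready is false there. This is the first violation.

4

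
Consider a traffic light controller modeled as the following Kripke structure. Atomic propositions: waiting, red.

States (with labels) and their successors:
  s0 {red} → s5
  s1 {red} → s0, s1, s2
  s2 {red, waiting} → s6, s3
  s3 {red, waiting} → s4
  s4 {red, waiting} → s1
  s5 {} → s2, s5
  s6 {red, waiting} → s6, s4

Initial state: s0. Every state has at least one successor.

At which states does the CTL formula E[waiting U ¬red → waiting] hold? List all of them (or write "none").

States satisfying waiting: {s2, s3, s4, s6}.
States satisfying ¬red → waiting: {s0, s1, s2, s3, s4, s6}.
States satisfying E[waiting U ¬red → waiting]: {s0, s1, s2, s3, s4, s6}.

{s0, s1, s2, s3, s4, s6}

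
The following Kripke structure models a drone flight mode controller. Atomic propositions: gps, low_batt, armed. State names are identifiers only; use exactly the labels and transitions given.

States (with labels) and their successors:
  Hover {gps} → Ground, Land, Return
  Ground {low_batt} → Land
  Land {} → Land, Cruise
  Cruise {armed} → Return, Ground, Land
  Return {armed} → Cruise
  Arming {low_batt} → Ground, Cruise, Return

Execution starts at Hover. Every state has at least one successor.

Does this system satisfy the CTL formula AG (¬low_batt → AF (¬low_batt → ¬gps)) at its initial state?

Holds

States satisfying ¬low_batt → AF (¬low_batt → ¬gps): {Hover, Ground, Land, Cruise, Return, Arming}.
States satisfying AG (¬low_batt → AF (¬low_batt → ¬gps)): {Hover, Ground, Land, Cruise, Return, Arming}.
Every state reachable from Hover satisfies ¬low_batt → AF (¬low_batt → ¬gps).
Hover ∈ Sat(AG (¬low_batt → AF (¬low_batt → ¬gps))).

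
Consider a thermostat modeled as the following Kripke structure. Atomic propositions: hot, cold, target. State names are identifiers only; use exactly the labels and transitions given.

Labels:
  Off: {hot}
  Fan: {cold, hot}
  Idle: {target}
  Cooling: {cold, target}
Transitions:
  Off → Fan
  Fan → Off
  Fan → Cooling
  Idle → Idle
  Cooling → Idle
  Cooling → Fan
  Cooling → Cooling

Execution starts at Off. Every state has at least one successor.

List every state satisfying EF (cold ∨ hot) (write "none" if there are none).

{Off, Fan, Cooling}

States satisfying cold ∨ hot: {Off, Fan, Cooling}.
States satisfying EF (cold ∨ hot): {Off, Fan, Cooling}.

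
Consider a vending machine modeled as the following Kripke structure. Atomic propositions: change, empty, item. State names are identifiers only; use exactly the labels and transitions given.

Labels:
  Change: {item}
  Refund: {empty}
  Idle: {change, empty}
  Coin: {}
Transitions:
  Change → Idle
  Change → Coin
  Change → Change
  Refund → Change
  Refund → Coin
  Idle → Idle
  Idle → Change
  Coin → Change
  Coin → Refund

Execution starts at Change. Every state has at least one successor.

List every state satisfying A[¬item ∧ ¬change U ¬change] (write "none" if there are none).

{Change, Refund, Coin}

States satisfying ¬item ∧ ¬change: {Refund, Coin}.
States satisfying ¬change: {Change, Refund, Coin}.
States satisfying A[¬item ∧ ¬change U ¬change]: {Change, Refund, Coin}.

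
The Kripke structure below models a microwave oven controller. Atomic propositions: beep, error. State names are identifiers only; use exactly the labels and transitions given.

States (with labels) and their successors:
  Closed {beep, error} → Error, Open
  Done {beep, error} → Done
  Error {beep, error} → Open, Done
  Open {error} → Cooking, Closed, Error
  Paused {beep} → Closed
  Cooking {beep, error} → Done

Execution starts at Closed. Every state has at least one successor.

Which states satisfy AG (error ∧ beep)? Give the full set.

States satisfying error ∧ beep: {Closed, Done, Error, Cooking}.
States satisfying AG (error ∧ beep): {Done, Cooking}.

{Done, Cooking}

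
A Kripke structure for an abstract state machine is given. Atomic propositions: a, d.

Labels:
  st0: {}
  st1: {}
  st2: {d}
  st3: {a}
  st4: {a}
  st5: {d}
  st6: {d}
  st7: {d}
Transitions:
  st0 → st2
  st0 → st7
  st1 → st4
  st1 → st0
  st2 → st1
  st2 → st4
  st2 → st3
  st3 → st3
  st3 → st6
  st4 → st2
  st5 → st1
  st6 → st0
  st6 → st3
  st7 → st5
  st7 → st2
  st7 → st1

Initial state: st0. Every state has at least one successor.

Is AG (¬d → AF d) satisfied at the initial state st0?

Does not hold

States satisfying ¬d → AF d: {st0, st1, st2, st4, st5, st6, st7}.
States satisfying AG (¬d → AF d): ∅.
st3 is reachable from st0 and violates ¬d → AF d, so AG fails at st0.
st0 ∉ Sat(AG (¬d → AF d)).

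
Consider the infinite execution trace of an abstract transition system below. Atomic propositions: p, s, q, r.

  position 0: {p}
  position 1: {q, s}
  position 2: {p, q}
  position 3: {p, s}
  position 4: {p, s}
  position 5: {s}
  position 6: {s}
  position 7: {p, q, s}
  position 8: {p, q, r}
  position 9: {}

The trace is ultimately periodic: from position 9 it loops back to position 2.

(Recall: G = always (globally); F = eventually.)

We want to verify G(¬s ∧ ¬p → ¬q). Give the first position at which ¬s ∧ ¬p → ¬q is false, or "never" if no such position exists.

never

¬s ∧ ¬p → ¬q holds at every position 0..9, and those are all the positions the trace ever visits, so the invariant G(¬s ∧ ¬p → ¬q) is never violated.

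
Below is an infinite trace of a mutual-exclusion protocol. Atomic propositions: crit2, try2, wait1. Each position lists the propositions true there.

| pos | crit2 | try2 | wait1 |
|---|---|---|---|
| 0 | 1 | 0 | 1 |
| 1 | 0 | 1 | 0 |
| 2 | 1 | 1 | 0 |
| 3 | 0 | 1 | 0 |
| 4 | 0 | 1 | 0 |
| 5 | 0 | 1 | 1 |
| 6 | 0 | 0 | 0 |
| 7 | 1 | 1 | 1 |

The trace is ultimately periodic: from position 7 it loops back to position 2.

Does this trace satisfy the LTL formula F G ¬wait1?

G ¬wait1 is false at every position 0..7, so it never becomes true and F G ¬wait1 fails.

Violated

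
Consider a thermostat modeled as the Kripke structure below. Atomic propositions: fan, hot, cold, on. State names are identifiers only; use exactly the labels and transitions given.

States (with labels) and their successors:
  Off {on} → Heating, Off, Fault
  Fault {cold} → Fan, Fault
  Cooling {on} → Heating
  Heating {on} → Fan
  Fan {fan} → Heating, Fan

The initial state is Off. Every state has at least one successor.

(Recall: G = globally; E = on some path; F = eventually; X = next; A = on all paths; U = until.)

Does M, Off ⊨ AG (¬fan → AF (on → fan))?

States satisfying ¬fan → AF (on → fan): {Fault, Cooling, Heating, Fan}.
States satisfying AG (¬fan → AF (on → fan)): {Fault, Cooling, Heating, Fan}.
Off is reachable from Off and violates ¬fan → AF (on → fan), so AG fails at Off.
Off ∉ Sat(AG (¬fan → AF (on → fan))).

Violated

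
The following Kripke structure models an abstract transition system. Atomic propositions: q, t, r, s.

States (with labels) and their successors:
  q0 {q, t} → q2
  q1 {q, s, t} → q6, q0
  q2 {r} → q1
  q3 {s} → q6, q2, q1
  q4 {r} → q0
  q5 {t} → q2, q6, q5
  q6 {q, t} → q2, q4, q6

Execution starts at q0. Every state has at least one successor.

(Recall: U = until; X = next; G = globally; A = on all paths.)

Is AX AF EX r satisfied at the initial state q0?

Satisfied

States satisfying AF EX r: {q0, q1, q2, q3, q4, q5, q6}.
States satisfying AX AF EX r: {q0, q1, q2, q3, q4, q5, q6}.
q0 ∈ Sat(AX AF EX r).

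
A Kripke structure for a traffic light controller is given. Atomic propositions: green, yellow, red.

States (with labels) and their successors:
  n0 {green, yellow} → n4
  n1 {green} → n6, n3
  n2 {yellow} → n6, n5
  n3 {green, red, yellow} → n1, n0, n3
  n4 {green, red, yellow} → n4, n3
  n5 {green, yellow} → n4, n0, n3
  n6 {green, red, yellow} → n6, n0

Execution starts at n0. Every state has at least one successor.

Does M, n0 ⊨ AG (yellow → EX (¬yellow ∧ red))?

States satisfying yellow → EX (¬yellow ∧ red): {n1}.
States satisfying AG (yellow → EX (¬yellow ∧ red)): ∅.
n0 is reachable from n0 and violates yellow → EX (¬yellow ∧ red), so AG fails at n0.
n0 ∉ Sat(AG (yellow → EX (¬yellow ∧ red))).

Does not hold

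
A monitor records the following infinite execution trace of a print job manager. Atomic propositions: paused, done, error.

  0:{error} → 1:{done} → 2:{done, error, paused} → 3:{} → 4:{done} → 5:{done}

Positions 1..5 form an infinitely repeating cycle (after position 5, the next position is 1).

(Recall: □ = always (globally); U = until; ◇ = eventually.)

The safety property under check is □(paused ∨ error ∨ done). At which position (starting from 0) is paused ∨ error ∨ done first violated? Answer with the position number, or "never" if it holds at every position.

Check paused ∨ error ∨ done at each position in order: 0 ✓, 1 ✓, 2 ✓.
At position 3 the labels are {}, so paused ∨ error ∨ done is false there. This is the first violation.

3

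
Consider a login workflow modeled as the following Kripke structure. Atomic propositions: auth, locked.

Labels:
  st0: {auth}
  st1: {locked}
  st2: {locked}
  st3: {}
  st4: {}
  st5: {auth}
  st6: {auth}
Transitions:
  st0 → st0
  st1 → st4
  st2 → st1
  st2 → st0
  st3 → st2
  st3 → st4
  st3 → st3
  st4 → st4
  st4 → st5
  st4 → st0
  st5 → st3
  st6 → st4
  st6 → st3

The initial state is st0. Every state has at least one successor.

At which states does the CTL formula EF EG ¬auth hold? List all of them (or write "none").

States satisfying EG ¬auth: {st1, st2, st3, st4}.
States satisfying EF EG ¬auth: {st1, st2, st3, st4, st5, st6}.

{st1, st2, st3, st4, st5, st6}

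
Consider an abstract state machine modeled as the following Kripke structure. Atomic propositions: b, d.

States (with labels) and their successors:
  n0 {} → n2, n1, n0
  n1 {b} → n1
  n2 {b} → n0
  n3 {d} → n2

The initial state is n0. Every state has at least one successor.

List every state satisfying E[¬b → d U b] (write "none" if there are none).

{n1, n2, n3}

States satisfying ¬b → d: {n1, n2, n3}.
States satisfying b: {n1, n2}.
States satisfying E[¬b → d U b]: {n1, n2, n3}.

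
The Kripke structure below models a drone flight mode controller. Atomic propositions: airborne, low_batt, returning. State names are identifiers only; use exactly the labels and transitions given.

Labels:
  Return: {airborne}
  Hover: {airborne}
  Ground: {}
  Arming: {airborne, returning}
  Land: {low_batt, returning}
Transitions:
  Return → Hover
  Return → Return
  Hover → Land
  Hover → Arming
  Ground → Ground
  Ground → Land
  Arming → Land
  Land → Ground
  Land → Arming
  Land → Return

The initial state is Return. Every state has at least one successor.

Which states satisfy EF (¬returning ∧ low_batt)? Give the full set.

none

States satisfying ¬returning ∧ low_batt: ∅.
States satisfying EF (¬returning ∧ low_batt): ∅.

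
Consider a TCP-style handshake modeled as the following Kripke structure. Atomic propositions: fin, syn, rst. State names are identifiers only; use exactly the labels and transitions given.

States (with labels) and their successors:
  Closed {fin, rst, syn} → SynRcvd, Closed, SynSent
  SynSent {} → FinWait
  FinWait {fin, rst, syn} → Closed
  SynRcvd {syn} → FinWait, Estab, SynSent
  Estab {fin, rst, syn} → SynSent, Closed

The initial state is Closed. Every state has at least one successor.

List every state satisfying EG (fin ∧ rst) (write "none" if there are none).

{Closed, FinWait, Estab}

States satisfying fin ∧ rst: {Closed, FinWait, Estab}.
States satisfying EG (fin ∧ rst): {Closed, FinWait, Estab}.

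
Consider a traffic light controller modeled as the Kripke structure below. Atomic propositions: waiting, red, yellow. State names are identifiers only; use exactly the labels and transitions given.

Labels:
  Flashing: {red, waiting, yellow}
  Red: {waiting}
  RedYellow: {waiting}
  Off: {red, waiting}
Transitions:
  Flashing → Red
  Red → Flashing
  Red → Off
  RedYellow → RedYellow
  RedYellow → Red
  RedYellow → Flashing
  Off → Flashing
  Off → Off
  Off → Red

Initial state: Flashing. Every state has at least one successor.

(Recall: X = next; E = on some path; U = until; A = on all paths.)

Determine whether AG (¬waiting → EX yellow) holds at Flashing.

Satisfied

States satisfying ¬waiting → EX yellow: {Flashing, Red, RedYellow, Off}.
States satisfying AG (¬waiting → EX yellow): {Flashing, Red, RedYellow, Off}.
Every state reachable from Flashing satisfies ¬waiting → EX yellow.
Flashing ∈ Sat(AG (¬waiting → EX yellow)).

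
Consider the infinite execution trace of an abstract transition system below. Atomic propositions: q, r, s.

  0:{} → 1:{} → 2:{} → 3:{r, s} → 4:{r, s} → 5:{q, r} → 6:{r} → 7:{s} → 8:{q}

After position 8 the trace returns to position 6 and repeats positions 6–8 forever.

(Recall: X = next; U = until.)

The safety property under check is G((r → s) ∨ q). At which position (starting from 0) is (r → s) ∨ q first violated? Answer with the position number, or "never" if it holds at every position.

6

Check (r → s) ∨ q at each position in order: 0 ✓, 1 ✓, 2 ✓, 3 ✓, 4 ✓, 5 ✓.
At position 6 the labels are {r}, so (r → s) ∨ q is false there. This is the first violation.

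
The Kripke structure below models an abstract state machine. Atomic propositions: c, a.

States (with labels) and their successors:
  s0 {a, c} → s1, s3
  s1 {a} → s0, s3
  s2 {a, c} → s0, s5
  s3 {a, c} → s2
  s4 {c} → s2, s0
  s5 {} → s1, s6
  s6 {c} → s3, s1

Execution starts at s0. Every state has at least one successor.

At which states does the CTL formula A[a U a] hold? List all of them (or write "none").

States satisfying a: {s0, s1, s2, s3}.
States satisfying A[a U a]: {s0, s1, s2, s3}.

{s0, s1, s2, s3}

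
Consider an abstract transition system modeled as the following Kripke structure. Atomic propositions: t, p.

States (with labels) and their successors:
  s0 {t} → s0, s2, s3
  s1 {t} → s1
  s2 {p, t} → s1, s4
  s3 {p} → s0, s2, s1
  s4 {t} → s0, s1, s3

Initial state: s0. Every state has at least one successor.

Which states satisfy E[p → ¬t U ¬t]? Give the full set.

{s0, s3, s4}

States satisfying p → ¬t: {s0, s1, s3, s4}.
States satisfying ¬t: {s3}.
States satisfying E[p → ¬t U ¬t]: {s0, s3, s4}.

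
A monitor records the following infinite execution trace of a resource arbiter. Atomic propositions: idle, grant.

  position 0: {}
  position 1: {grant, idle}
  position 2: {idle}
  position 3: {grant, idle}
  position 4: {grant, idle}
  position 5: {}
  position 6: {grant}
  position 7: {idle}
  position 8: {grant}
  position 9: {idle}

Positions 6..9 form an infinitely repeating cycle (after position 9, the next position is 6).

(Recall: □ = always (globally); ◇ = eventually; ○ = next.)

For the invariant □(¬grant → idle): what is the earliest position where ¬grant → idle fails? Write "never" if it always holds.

0

At position 0 the labels are {}, so ¬grant → idle is false there. This is the first violation.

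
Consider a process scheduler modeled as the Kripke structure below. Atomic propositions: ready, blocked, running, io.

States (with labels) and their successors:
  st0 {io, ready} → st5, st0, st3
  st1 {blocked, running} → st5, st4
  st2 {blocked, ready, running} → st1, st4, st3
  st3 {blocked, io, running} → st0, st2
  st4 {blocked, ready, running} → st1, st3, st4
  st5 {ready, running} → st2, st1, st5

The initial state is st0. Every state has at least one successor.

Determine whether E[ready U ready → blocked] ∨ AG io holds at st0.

States satisfying ready: {st0, st2, st4, st5}.
States satisfying ready → blocked: {st1, st2, st3, st4}.
States satisfying E[ready U ready → blocked]: {st0, st1, st2, st3, st4, st5}.
States satisfying io: {st0, st3}.
States satisfying AG io: ∅.
States satisfying E[ready U ready → blocked] ∨ AG io: {st0, st1, st2, st3, st4, st5}.
st0 ∈ Sat(E[ready U ready → blocked] ∨ AG io).

Satisfied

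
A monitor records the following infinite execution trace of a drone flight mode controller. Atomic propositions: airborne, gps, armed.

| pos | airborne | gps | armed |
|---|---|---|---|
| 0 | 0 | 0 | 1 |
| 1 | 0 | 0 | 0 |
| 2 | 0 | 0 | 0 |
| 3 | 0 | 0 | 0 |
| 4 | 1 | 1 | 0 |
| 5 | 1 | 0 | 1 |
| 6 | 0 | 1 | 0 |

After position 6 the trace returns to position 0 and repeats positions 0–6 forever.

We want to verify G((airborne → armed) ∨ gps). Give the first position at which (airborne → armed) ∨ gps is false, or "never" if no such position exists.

(airborne → armed) ∨ gps holds at every position 0..6, and those are all the positions the trace ever visits, so the invariant G((airborne → armed) ∨ gps) is never violated.

never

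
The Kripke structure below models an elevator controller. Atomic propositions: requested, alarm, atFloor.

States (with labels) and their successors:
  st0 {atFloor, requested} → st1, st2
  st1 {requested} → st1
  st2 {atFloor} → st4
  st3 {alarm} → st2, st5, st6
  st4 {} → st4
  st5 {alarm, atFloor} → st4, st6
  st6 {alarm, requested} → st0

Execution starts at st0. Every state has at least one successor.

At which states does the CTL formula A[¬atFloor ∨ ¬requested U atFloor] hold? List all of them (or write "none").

States satisfying ¬atFloor ∨ ¬requested: {st1, st2, st3, st4, st5, st6}.
States satisfying atFloor: {st0, st2, st5}.
States satisfying A[¬atFloor ∨ ¬requested U atFloor]: {st0, st2, st3, st5, st6}.

{st0, st2, st3, st5, st6}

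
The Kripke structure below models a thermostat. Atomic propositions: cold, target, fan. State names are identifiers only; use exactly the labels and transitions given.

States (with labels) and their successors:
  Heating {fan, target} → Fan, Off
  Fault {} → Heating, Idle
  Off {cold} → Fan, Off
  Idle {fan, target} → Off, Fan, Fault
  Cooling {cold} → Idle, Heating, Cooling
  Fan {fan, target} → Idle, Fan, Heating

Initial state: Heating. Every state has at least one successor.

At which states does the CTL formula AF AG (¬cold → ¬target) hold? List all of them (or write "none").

none

States satisfying AG (¬cold → ¬target): ∅.
States satisfying AF AG (¬cold → ¬target): ∅.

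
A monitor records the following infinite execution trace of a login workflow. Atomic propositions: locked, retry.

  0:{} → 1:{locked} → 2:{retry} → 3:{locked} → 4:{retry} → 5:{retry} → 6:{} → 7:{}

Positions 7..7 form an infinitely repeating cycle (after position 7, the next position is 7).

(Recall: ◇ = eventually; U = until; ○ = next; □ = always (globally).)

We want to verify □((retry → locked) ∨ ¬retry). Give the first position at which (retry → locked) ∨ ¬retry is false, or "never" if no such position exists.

2

Check (retry → locked) ∨ ¬retry at each position in order: 0 ✓, 1 ✓.
At position 2 the labels are {retry}, so (retry → locked) ∨ ¬retry is false there. This is the first violation.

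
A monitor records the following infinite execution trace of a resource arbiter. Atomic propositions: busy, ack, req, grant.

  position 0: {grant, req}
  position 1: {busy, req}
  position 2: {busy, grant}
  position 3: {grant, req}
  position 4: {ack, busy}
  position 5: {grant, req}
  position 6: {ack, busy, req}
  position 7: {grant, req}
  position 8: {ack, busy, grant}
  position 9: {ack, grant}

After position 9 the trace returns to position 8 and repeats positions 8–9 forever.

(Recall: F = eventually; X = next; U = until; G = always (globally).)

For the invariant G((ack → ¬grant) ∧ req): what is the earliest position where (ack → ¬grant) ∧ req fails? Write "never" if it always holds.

Check (ack → ¬grant) ∧ req at each position in order: 0 ✓, 1 ✓.
At position 2 the labels are {busy, grant}, so (ack → ¬grant) ∧ req is false there. This is the first violation.

2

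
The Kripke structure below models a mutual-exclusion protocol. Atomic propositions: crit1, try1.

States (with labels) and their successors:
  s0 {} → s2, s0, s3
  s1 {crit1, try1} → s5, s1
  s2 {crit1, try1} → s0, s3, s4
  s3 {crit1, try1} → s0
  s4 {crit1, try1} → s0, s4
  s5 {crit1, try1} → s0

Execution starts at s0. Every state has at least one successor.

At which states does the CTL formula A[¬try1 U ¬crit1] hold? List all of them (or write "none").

States satisfying ¬try1: {s0}.
States satisfying ¬crit1: {s0}.
States satisfying A[¬try1 U ¬crit1]: {s0}.

{s0}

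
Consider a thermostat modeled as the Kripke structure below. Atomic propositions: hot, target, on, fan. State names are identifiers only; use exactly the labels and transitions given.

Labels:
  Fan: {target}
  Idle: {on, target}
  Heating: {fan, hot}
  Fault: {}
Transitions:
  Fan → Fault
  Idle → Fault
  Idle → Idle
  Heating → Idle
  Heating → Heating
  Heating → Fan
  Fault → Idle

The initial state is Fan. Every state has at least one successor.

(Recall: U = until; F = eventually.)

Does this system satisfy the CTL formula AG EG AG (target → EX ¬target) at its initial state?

States satisfying EG AG (target → EX ¬target): {Fan, Idle, Heating, Fault}.
States satisfying AG EG AG (target → EX ¬target): {Fan, Idle, Heating, Fault}.
Every state reachable from Fan satisfies EG AG (target → EX ¬target).
Fan ∈ Sat(AG EG AG (target → EX ¬target)).

Holds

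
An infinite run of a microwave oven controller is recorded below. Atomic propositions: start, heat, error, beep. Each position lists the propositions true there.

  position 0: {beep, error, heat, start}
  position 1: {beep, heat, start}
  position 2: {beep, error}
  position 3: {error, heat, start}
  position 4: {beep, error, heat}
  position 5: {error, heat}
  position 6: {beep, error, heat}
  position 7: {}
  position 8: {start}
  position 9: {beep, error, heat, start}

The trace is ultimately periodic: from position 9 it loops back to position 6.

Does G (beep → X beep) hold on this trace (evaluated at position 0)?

beep → X beep must hold at every position from 0 onward. It fails at position 2, so G (beep → X beep) is false.
Positions where beep holds: 0, 1, 2, 4, 6, 9.
Check X beep at each: 0→ok, 1→ok, 2→fails, 4→fails, 6→fails, 9→ok.

Violated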